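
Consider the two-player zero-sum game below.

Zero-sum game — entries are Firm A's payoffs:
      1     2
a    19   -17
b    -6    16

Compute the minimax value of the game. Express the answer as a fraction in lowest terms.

Row minima are -17 and -6, so Firm A's maximin is -6; column maxima are 19 and 16, so Firm B's minimax is 16. These differ, so the equilibrium is in mixed strategies.
Let Firm A play a with probability p. Firm B is indifferent when 19p − 6(1−p) = −17p + 16(1−p), giving p = 11/29.
Let Firm B play 1 with probability q. Firm A is indifferent when 19q − 17(1−q) = −6q + 16(1−q), giving q = 33/58.
The value is 19·(33/58) + (-17)·(25/58) = 101/29.

101/29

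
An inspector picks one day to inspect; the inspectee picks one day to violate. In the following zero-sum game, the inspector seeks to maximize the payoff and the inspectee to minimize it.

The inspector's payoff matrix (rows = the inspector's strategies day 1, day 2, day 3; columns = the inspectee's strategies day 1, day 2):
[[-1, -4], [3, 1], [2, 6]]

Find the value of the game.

8/3

Row day 1 is strictly dominated by row day 2, so the inspector never plays it.
The remaining 2×2 game on (day 2, day 3) × (day 1, day 2) has no saddle point. Let the inspector play day 2 with probability p; indifference gives 3p + 2(1−p) = p + 6(1−p), so p = 2/3.
Similarly the inspectee's optimal q on day 1 is 5/6, and the value is 3·(5/6) + (1)·(1/6) = 8/3.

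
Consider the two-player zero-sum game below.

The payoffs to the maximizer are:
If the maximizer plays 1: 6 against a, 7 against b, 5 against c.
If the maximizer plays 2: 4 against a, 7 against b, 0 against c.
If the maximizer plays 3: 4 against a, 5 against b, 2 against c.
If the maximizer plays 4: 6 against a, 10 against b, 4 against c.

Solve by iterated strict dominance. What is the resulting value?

5

Row 2 is strictly dominated by row 4 (6>4, 10>7, 4>0); eliminate 2.
Column a is strictly dominated by c for the minimizer (5<6, 2<4, 4<6); eliminate a.
Row 3 is strictly dominated by row 1 (7>5, 5>2); eliminate 3.
Column b is strictly dominated by c for the minimizer (5<7, 4<10); eliminate b.
Row 4 is strictly dominated by row 1 (5>4); eliminate 4.
Only (1, c) remains, with payoff 5.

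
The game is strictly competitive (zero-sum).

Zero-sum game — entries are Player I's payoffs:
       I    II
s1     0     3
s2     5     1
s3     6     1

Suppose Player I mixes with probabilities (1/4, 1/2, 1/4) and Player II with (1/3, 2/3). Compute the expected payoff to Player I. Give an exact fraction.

Against (1/3, 2/3), each row's expected payoff is s1: 2; s2: 7/3; s3: 8/3.
Taking the (1/4, 1/2, 1/4)-weighted average: (1/4)·(2) + (1/2)·(7/3) + (1/4)·(8/3) = 7/3.

7/3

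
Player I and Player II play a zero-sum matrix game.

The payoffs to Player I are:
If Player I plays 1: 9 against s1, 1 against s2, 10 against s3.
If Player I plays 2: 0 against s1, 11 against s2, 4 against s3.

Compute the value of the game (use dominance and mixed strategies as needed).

Column s3 is strictly dominated by s1 for Player II (it gives Player I more in every row).
The remaining 2×2 game on (1, 2) × (s1, s2) has no saddle point. Let Player I play 1 with probability p; indifference gives 9p = p + 11(1−p), so p = 11/19.
Similarly Player II's optimal q on s1 is 10/19, and the value is 9·(10/19) + (1)·(9/19) = 99/19.

99/19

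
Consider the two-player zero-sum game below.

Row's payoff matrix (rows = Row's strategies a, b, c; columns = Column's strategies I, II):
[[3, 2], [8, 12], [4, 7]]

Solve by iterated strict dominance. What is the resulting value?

Row a is strictly dominated by row b (8>3, 12>2); eliminate a.
Row c is strictly dominated by row b (8>4, 12>7); eliminate c.
Column II is strictly dominated by I for Column (8<12); eliminate II.
Only (b, I) remains, with payoff 8.

8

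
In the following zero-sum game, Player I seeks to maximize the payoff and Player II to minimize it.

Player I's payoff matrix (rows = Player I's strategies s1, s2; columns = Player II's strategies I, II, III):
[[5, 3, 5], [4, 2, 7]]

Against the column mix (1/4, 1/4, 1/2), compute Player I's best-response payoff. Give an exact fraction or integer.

s1: (5)·(1/4) + (3)·(1/4) + (5)·(1/2) = 9/2.
s2: (4)·(1/4) + (2)·(1/4) + (7)·(1/2) = 5.
The best pure response is s2 with expected payoff 5.

5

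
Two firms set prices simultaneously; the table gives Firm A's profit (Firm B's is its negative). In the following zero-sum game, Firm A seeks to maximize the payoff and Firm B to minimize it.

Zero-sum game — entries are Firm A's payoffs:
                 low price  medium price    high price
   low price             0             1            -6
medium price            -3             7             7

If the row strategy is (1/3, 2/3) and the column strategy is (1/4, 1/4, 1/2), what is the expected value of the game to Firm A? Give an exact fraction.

Against (1/4, 1/4, 1/2), each row's expected payoff is low price: -11/4; medium price: 9/2.
Taking the (1/3, 2/3)-weighted average: (1/3)·(-11/4) + (2/3)·(9/2) = 25/12.

25/12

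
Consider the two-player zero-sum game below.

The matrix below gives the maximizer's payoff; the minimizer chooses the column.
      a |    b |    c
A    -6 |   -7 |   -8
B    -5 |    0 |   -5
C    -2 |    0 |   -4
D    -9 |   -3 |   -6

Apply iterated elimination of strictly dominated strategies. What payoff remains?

-4

Row D is strictly dominated by row B (-5>-9, 0>-3, -5>-6); eliminate D.
Row A is strictly dominated by row B (-5>-6, 0>-7, -5>-8); eliminate A.
Column b is strictly dominated by a for the minimizer (-5<0, -2<0); eliminate b.
Row B is strictly dominated by row C (-2>-5, -4>-5); eliminate B.
Column a is strictly dominated by c for the minimizer (-4<-2); eliminate a.
Only (C, c) remains, with payoff -4.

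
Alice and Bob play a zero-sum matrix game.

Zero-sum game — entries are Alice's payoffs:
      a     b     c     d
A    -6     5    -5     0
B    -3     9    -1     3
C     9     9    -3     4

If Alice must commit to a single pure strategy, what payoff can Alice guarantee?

-3

The worst-case payoff for each row is A: -6, B: -3, C: -3.
The best of these is -3.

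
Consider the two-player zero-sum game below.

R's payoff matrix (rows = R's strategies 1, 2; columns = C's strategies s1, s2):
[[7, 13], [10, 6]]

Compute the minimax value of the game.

44/5

Row minima are 7 and 6, so R's maximin is 7; column maxima are 10 and 13, so C's minimax is 10. These differ, so the equilibrium is in mixed strategies.
Let R play 1 with probability p. C is indifferent when 7p + 10(1−p) = 13p + 6(1−p), giving p = 2/5.
Let C play s1 with probability q. R is indifferent when 7q + 13(1−q) = 10q + 6(1−q), giving q = 7/10.
The value is 7·(7/10) + (13)·(3/10) = 44/5.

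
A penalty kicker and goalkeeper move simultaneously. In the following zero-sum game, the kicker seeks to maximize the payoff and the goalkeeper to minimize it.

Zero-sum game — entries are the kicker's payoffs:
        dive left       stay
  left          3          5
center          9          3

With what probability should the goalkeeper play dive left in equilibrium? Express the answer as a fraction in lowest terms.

Row minima are 3 and 3, so the kicker's maximin is 3; column maxima are 9 and 5, so the goalkeeper's minimax is 5. These differ, so the equilibrium is in mixed strategies.
Let the goalkeeper play dive left with probability q. The kicker is indifferent when 3q + 5(1−q) = 9q + 3(1−q), giving q = 1/4.

1/4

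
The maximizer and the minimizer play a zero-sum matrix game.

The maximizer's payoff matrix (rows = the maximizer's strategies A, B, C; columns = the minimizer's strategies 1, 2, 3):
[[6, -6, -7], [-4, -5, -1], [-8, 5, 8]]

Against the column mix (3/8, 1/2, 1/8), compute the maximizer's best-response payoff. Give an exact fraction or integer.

A: (6)·(3/8) + (-6)·(1/2) + (-7)·(1/8) = -13/8.
B: (-4)·(3/8) + (-5)·(1/2) + (-1)·(1/8) = -33/8.
C: (-8)·(3/8) + (5)·(1/2) + (8)·(1/8) = 1/2.
The best pure response is C with expected payoff 1/2.

1/2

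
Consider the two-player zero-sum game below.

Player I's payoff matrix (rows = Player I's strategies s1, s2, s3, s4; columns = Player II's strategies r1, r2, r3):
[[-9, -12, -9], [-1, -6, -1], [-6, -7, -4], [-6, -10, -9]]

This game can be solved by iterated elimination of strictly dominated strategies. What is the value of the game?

-6

Column r1 is strictly dominated by r2 for Player II (-12<-9, -6<-1, -7<-6, -10<-6); eliminate r1.
Row s4 is strictly dominated by row s2 (-6>-10, -1>-9); eliminate s4.
Row s3 is strictly dominated by row s2 (-6>-7, -1>-4); eliminate s3.
Column r3 is strictly dominated by r2 for Player II (-12<-9, -6<-1); eliminate r3.
Row s1 is strictly dominated by row s2 (-6>-12); eliminate s1.
Only (s2, r2) remains, with payoff -6.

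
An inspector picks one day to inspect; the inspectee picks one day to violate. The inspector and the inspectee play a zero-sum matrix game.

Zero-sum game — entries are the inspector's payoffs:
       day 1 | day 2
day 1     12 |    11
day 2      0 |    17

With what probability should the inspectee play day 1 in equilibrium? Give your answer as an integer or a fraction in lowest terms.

1/3

Row minima are 11 and 0, so the inspector's maximin is 11; column maxima are 12 and 17, so the inspectee's minimax is 12. These differ, so the equilibrium is in mixed strategies.
Let the inspectee play day 1 with probability q. The inspector is indifferent when 12q + 11(1−q) = 17(1−q), giving q = 1/3.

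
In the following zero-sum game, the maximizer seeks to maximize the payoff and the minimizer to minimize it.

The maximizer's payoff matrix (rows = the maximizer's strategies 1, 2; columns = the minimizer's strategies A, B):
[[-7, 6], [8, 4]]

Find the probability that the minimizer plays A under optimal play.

2/17

Row minima are -7 and 4, so the maximizer's maximin is 4; column maxima are 8 and 6, so the minimizer's minimax is 6. These differ, so the equilibrium is in mixed strategies.
Let the minimizer play A with probability q. The maximizer is indifferent when −7q + 6(1−q) = 8q + 4(1−q), giving q = 2/17.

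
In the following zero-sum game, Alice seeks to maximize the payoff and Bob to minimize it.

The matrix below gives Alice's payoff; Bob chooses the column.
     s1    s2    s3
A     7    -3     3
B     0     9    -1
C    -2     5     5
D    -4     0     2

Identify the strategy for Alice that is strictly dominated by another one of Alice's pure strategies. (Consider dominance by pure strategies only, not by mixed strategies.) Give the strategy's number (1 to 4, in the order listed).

Compare D with C: -2 > -4, 5 > 0, 5 > 2.
So C strictly dominates D for Alice; D is strictly dominated.

4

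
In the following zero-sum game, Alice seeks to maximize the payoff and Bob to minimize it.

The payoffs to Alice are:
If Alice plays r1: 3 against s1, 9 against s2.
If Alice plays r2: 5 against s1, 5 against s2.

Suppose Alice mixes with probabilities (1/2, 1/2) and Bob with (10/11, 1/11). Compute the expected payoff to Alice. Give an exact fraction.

47/11

Against (10/11, 1/11), each row's expected payoff is r1: 39/11; r2: 5.
Taking the (1/2, 1/2)-weighted average: (1/2)·(39/11) + (1/2)·(5) = 47/11.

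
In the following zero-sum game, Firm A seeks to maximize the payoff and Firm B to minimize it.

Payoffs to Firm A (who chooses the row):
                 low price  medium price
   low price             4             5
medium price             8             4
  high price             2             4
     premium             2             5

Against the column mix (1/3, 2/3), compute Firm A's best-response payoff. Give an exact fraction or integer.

low price: (4)·(1/3) + (5)·(2/3) = 14/3.
medium price: (8)·(1/3) + (4)·(2/3) = 16/3.
high price: (2)·(1/3) + (4)·(2/3) = 10/3.
premium: (2)·(1/3) + (5)·(2/3) = 4.
The best pure response is medium price with expected payoff 16/3.

16/3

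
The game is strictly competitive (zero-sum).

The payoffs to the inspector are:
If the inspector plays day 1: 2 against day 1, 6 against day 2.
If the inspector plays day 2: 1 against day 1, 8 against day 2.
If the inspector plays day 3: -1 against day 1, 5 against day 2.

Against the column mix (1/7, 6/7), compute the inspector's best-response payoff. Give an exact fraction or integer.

7

day 1: (2)·(1/7) + (6)·(6/7) = 38/7.
day 2: (1)·(1/7) + (8)·(6/7) = 7.
day 3: (-1)·(1/7) + (5)·(6/7) = 29/7.
The best pure response is day 2 with expected payoff 7.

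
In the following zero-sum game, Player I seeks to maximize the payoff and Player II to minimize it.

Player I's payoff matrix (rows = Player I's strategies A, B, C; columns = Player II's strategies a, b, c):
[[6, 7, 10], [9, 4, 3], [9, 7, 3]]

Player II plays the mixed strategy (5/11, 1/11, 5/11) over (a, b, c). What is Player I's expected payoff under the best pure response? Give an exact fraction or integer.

87/11

A: (6)·(5/11) + (7)·(1/11) + (10)·(5/11) = 87/11.
B: (9)·(5/11) + (4)·(1/11) + (3)·(5/11) = 64/11.
C: (9)·(5/11) + (7)·(1/11) + (3)·(5/11) = 67/11.
The best pure response is A with expected payoff 87/11.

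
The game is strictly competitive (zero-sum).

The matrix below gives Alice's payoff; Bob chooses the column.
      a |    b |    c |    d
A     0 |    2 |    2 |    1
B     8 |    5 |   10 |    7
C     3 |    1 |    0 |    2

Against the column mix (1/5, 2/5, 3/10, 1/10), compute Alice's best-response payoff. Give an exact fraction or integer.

A: (0)·(1/5) + (2)·(2/5) + (2)·(3/10) + (1)·(1/10) = 3/2.
B: (8)·(1/5) + (5)·(2/5) + (10)·(3/10) + (7)·(1/10) = 73/10.
C: (3)·(1/5) + (1)·(2/5) + (0)·(3/10) + (2)·(1/10) = 6/5.
The best pure response is B with expected payoff 73/10.

73/10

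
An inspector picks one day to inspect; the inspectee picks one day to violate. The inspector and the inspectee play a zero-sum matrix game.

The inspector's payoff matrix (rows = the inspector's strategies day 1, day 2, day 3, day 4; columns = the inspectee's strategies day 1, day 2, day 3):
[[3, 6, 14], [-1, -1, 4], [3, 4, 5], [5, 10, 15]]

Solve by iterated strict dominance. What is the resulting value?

Column day 3 is strictly dominated by day 1 for the inspectee (3<14, -1<4, 3<5, 5<15); eliminate day 3.
Row day 3 is strictly dominated by row day 4 (5>3, 10>4); eliminate day 3.
Row day 1 is strictly dominated by row day 4 (5>3, 10>6); eliminate day 1.
Row day 2 is strictly dominated by row day 4 (5>-1, 10>-1); eliminate day 2.
Column day 2 is strictly dominated by day 1 for the inspectee (5<10); eliminate day 2.
Only (day 4, day 1) remains, with payoff 5.

5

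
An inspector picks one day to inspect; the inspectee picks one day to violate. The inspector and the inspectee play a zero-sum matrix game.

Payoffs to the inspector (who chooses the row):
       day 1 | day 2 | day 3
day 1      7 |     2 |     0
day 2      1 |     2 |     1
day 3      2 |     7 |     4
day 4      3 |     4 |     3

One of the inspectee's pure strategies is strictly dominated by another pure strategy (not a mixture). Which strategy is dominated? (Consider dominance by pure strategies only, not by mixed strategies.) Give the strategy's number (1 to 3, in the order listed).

The inspectee prefers columns that give the inspector less. Compare day 2 with day 3: 0 < 2, 1 < 2, 4 < 7, 3 < 4.
So day 3 strictly dominates day 2 for the inspectee; day 2 is strictly dominated.

2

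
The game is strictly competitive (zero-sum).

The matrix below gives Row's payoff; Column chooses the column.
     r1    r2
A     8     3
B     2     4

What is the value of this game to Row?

26/7

Row minima are 3 and 2, so Row's maximin is 3; column maxima are 8 and 4, so Column's minimax is 4. These differ, so the equilibrium is in mixed strategies.
Let Row play A with probability p. Column is indifferent when 8p + 2(1−p) = 3p + 4(1−p), giving p = 2/7.
Let Column play r1 with probability q. Row is indifferent when 8q + 3(1−q) = 2q + 4(1−q), giving q = 1/7.
The value is 8·(1/7) + (3)·(6/7) = 26/7.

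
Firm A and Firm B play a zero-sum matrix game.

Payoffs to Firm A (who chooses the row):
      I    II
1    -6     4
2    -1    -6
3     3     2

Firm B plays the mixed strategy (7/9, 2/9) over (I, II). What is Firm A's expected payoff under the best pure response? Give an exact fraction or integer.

1: (-6)·(7/9) + (4)·(2/9) = -34/9.
2: (-1)·(7/9) + (-6)·(2/9) = -19/9.
3: (3)·(7/9) + (2)·(2/9) = 25/9.
The best pure response is 3 with expected payoff 25/9.

25/9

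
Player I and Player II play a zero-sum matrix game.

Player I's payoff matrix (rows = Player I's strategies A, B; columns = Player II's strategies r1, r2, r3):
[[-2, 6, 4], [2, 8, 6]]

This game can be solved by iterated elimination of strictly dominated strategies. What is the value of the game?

Column r3 is strictly dominated by r1 for Player II (-2<4, 2<6); eliminate r3.
Column r2 is strictly dominated by r1 for Player II (-2<6, 2<8); eliminate r2.
Row A is strictly dominated by row B (2>-2); eliminate A.
Only (B, r1) remains, with payoff 2.

2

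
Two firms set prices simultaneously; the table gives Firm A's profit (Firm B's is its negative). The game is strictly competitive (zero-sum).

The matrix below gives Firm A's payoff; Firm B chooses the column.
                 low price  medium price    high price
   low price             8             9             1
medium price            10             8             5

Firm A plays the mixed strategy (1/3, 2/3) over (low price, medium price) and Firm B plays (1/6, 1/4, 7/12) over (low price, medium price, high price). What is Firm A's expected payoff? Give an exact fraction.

52/9

Against (1/6, 1/4, 7/12), each row's expected payoff is low price: 25/6; medium price: 79/12.
Taking the (1/3, 2/3)-weighted average: (1/3)·(25/6) + (2/3)·(79/12) = 52/9.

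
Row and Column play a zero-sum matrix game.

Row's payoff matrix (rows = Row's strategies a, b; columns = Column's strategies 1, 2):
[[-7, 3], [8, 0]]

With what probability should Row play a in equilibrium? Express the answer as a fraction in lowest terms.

Row minima are -7 and 0, so Row's maximin is 0; column maxima are 8 and 3, so Column's minimax is 3. These differ, so the equilibrium is in mixed strategies.
Let Row play a with probability p. Column is indifferent when −7p + 8(1−p) = 3p, giving p = 4/9.

4/9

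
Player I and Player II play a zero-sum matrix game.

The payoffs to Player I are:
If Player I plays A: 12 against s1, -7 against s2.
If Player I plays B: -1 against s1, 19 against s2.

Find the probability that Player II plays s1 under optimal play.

2/3

Row minima are -7 and -1, so Player I's maximin is -1; column maxima are 12 and 19, so Player II's minimax is 12. These differ, so the equilibrium is in mixed strategies.
Let Player II play s1 with probability q. Player I is indifferent when 12q − 7(1−q) = −q + 19(1−q), giving q = 2/3.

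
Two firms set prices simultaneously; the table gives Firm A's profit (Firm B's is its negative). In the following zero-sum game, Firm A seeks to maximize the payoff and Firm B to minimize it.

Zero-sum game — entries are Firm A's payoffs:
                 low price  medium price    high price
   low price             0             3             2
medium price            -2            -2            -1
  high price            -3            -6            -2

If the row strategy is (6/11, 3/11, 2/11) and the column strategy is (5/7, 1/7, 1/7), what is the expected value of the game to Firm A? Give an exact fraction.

Against (5/7, 1/7, 1/7), each row's expected payoff is low price: 5/7; medium price: -13/7; high price: -23/7.
Taking the (6/11, 3/11, 2/11)-weighted average: (6/11)·(5/7) + (3/11)·(-13/7) + (2/11)·(-23/7) = -5/7.

-5/7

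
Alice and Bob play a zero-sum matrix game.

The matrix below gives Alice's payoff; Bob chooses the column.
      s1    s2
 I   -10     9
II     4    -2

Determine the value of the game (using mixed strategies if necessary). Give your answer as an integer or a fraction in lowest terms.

16/25

Row minima are -10 and -2, so Alice's maximin is -2; column maxima are 4 and 9, so Bob's minimax is 4. These differ, so the equilibrium is in mixed strategies.
Let Alice play I with probability p. Bob is indifferent when −10p + 4(1−p) = 9p − 2(1−p), giving p = 6/25.
Let Bob play s1 with probability q. Alice is indifferent when −10q + 9(1−q) = 4q − 2(1−q), giving q = 11/25.
The value is -10·(11/25) + (9)·(14/25) = 16/25.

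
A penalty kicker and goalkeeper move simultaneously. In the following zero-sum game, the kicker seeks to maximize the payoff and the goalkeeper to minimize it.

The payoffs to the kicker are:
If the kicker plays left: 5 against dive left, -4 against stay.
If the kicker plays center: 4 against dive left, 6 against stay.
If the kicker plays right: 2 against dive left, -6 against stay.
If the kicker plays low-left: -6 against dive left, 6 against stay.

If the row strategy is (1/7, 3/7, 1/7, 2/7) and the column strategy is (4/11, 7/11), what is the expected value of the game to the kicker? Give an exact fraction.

24/11

Against (4/11, 7/11), each row's expected payoff is left: -8/11; center: 58/11; right: -34/11; low-left: 18/11.
Taking the (1/7, 3/7, 1/7, 2/7)-weighted average: (1/7)·(-8/11) + (3/7)·(58/11) + (1/7)·(-34/11) + (2/7)·(18/11) = 24/11.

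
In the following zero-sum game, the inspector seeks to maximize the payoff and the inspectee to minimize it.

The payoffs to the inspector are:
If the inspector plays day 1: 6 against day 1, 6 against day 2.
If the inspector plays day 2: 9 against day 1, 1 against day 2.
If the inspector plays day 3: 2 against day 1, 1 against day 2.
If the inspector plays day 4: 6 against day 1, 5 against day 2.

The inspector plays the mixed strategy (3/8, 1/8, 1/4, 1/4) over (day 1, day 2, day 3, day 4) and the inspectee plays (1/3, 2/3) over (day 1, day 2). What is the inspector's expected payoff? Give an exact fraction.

Against (1/3, 2/3), each row's expected payoff is day 1: 6; day 2: 11/3; day 3: 4/3; day 4: 16/3.
Taking the (3/8, 1/8, 1/4, 1/4)-weighted average: (3/8)·(6) + (1/8)·(11/3) + (1/4)·(4/3) + (1/4)·(16/3) = 35/8.

35/8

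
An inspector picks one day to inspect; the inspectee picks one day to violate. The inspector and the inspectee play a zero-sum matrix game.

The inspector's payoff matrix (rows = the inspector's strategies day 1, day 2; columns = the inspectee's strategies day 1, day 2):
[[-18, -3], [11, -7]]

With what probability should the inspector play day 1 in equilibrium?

6/11

Row minima are -18 and -7, so the inspector's maximin is -7; column maxima are 11 and -3, so the inspectee's minimax is -3. These differ, so the equilibrium is in mixed strategies.
Let the inspector play day 1 with probability p. The inspectee is indifferent when −18p + 11(1−p) = −3p − 7(1−p), giving p = 6/11.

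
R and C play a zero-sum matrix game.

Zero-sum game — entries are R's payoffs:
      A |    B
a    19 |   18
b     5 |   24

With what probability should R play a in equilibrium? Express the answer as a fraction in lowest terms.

19/20

Row minima are 18 and 5, so R's maximin is 18; column maxima are 19 and 24, so C's minimax is 19. These differ, so the equilibrium is in mixed strategies.
Let R play a with probability p. C is indifferent when 19p + 5(1−p) = 18p + 24(1−p), giving p = 19/20.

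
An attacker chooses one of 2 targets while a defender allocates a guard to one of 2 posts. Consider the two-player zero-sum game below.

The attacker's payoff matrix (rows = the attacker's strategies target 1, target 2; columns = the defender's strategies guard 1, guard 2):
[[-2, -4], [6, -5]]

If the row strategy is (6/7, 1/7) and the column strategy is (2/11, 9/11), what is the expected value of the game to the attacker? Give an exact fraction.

Against (2/11, 9/11), each row's expected payoff is target 1: -40/11; target 2: -3.
Taking the (6/7, 1/7)-weighted average: (6/7)·(-40/11) + (1/7)·(-3) = -39/11.

-39/11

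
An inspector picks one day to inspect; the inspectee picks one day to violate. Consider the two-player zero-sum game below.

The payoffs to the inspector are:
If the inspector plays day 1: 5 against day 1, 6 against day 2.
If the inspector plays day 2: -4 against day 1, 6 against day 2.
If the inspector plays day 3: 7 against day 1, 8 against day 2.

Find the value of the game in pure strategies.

7

Row minima: 5, -4, 7 → the inspector's maximin is 7.
Column maxima: 7, 8 → the inspectee's minimax is 7.
They coincide at (day 3, day 1), so the value is 7.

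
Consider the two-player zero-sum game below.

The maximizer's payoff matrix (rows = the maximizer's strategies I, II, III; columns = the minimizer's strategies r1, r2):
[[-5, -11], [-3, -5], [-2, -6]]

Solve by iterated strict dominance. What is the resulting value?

-5

Column r1 is strictly dominated by r2 for the minimizer (-11<-5, -5<-3, -6<-2); eliminate r1.
Row I is strictly dominated by row II (-5>-11); eliminate I.
Row III is strictly dominated by row II (-5>-6); eliminate III.
Only (II, r2) remains, with payoff -5.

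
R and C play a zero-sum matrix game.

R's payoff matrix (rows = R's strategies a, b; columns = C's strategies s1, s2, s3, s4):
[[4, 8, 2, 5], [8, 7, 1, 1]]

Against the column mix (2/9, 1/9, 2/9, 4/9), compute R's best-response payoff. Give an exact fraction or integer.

a: (4)·(2/9) + (8)·(1/9) + (2)·(2/9) + (5)·(4/9) = 40/9.
b: (8)·(2/9) + (7)·(1/9) + (1)·(2/9) + (1)·(4/9) = 29/9.
The best pure response is a with expected payoff 40/9.

40/9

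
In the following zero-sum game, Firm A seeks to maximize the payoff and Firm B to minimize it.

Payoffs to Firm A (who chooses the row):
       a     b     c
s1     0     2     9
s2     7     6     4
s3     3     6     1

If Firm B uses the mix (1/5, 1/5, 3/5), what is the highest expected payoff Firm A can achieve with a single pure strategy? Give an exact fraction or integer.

29/5

s1: (0)·(1/5) + (2)·(1/5) + (9)·(3/5) = 29/5.
s2: (7)·(1/5) + (6)·(1/5) + (4)·(3/5) = 5.
s3: (3)·(1/5) + (6)·(1/5) + (1)·(3/5) = 12/5.
The best pure response is s1 with expected payoff 29/5.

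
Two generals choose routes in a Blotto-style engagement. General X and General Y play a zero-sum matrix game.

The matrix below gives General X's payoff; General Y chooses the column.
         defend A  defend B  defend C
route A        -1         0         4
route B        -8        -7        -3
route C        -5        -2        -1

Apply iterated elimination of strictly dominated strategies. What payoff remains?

Row route C is strictly dominated by row route A (-1>-5, 0>-2, 4>-1); eliminate route C.
Row route B is strictly dominated by row route A (-1>-8, 0>-7, 4>-3); eliminate route B.
Column defend B is strictly dominated by defend A for General Y (-1<0); eliminate defend B.
Column defend C is strictly dominated by defend A for General Y (-1<4); eliminate defend C.
Only (route A, defend A) remains, with payoff -1.

-1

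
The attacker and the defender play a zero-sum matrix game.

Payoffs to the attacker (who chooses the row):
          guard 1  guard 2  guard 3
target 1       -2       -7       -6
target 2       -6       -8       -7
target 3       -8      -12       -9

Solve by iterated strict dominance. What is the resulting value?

-7

Row target 3 is strictly dominated by row target 1 (-2>-8, -7>-12, -6>-9); eliminate target 3.
Column guard 1 is strictly dominated by guard 2 for the defender (-7<-2, -8<-6); eliminate guard 1.
Row target 2 is strictly dominated by row target 1 (-7>-8, -6>-7); eliminate target 2.
Column guard 3 is strictly dominated by guard 2 for the defender (-7<-6); eliminate guard 3.
Only (target 1, guard 2) remains, with payoff -7.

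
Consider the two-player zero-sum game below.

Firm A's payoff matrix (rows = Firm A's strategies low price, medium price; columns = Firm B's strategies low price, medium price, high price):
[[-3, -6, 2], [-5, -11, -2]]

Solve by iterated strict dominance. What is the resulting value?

-6

Column high price is strictly dominated by low price for Firm B (-3<2, -5<-2); eliminate high price.
Row medium price is strictly dominated by row low price (-3>-5, -6>-11); eliminate medium price.
Column low price is strictly dominated by medium price for Firm B (-6<-3); eliminate low price.
Only (low price, medium price) remains, with payoff -6.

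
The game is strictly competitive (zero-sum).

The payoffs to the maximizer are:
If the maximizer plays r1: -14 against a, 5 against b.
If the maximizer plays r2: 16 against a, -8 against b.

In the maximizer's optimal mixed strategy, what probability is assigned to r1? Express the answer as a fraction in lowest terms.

Row minima are -14 and -8, so the maximizer's maximin is -8; column maxima are 16 and 5, so the minimizer's minimax is 5. These differ, so the equilibrium is in mixed strategies.
Let the maximizer play r1 with probability p. The minimizer is indifferent when −14p + 16(1−p) = 5p − 8(1−p), giving p = 24/43.

24/43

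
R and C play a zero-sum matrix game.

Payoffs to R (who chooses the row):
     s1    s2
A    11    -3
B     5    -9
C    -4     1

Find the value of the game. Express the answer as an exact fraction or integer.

Row B is strictly dominated by row A, so R never plays it.
The remaining 2×2 game on (A, C) × (s1, s2) has no saddle point. Let R play A with probability p; indifference gives 11p − 4(1−p) = −3p + (1−p), so p = 5/19.
Similarly C's optimal q on s1 is 4/19, and the value is 11·(4/19) + (-3)·(15/19) = -1/19.

-1/19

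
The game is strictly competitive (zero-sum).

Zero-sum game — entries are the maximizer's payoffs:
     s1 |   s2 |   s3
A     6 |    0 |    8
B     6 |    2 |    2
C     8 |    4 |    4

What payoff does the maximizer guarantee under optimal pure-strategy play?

4

Row minima: 0, 2, 4 → the maximizer's maximin is 4.
Column maxima: 8, 4, 8 → the minimizer's minimax is 4.
They coincide at (C, s2), so the value is 4.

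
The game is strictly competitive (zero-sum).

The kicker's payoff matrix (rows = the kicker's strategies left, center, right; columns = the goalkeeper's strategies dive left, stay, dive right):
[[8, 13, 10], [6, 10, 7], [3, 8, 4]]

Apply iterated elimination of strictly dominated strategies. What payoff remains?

Row right is strictly dominated by row left (8>3, 13>8, 10>4); eliminate right.
Row center is strictly dominated by row left (8>6, 13>10, 10>7); eliminate center.
Column dive right is strictly dominated by dive left for the goalkeeper (8<10); eliminate dive right.
Column stay is strictly dominated by dive left for the goalkeeper (8<13); eliminate stay.
Only (left, dive left) remains, with payoff 8.

8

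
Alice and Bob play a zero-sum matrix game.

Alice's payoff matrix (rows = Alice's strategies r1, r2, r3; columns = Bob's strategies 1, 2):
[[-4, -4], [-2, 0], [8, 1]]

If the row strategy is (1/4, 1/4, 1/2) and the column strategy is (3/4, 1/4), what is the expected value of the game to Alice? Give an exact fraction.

Against (3/4, 1/4), each row's expected payoff is r1: -4; r2: -3/2; r3: 25/4.
Taking the (1/4, 1/4, 1/2)-weighted average: (1/4)·(-4) + (1/4)·(-3/2) + (1/2)·(25/4) = 7/4.

7/4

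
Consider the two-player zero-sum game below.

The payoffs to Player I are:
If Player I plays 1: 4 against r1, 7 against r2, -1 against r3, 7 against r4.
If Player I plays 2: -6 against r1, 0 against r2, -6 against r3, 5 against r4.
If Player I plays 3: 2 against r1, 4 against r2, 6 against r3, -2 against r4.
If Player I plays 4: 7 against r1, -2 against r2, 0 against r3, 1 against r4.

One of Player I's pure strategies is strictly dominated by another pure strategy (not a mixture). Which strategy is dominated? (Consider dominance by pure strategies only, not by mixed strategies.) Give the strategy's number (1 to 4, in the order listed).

2

Compare 2 with 1: 4 > -6, 7 > 0, -1 > -6, 7 > 5.
So 1 strictly dominates 2 for Player I; 2 is strictly dominated.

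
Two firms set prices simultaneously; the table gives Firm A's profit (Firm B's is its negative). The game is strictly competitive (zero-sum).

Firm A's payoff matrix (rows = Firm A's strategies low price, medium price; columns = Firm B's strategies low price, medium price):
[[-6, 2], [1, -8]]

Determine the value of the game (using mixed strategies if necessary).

-46/17

Row minima are -6 and -8, so Firm A's maximin is -6; column maxima are 1 and 2, so Firm B's minimax is 1. These differ, so the equilibrium is in mixed strategies.
Let Firm A play low price with probability p. Firm B is indifferent when −6p + (1−p) = 2p − 8(1−p), giving p = 9/17.
Let Firm B play low price with probability q. Firm A is indifferent when −6q + 2(1−q) = q − 8(1−q), giving q = 10/17.
The value is -6·(10/17) + (2)·(7/17) = -46/17.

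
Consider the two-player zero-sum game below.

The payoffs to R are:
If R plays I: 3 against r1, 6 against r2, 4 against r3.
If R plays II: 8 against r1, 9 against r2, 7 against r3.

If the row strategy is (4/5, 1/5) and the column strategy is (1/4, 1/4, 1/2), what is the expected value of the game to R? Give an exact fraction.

Against (1/4, 1/4, 1/2), each row's expected payoff is I: 17/4; II: 31/4.
Taking the (4/5, 1/5)-weighted average: (4/5)·(17/4) + (1/5)·(31/4) = 99/20.

99/20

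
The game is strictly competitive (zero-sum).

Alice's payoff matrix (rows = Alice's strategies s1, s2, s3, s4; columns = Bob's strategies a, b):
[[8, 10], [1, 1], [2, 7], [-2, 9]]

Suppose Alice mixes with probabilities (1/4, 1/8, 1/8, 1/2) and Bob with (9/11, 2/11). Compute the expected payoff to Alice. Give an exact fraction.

227/88

Against (9/11, 2/11), each row's expected payoff is s1: 92/11; s2: 1; s3: 32/11; s4: 0.
Taking the (1/4, 1/8, 1/8, 1/2)-weighted average: (1/4)·(92/11) + (1/8)·(1) + (1/8)·(32/11) + (1/2)·(0) = 227/88.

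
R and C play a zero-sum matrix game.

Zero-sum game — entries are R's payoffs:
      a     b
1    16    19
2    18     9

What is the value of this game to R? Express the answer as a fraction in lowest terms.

Row minima are 16 and 9, so R's maximin is 16; column maxima are 18 and 19, so C's minimax is 18. These differ, so the equilibrium is in mixed strategies.
Let R play 1 with probability p. C is indifferent when 16p + 18(1−p) = 19p + 9(1−p), giving p = 3/4.
Let C play a with probability q. R is indifferent when 16q + 19(1−q) = 18q + 9(1−q), giving q = 5/6.
The value is 16·(5/6) + (19)·(1/6) = 33/2.

33/2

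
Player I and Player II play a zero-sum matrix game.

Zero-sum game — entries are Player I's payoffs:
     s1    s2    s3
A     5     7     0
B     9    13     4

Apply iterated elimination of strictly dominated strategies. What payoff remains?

4

Column s1 is strictly dominated by s3 for Player II (0<5, 4<9); eliminate s1.
Row A is strictly dominated by row B (13>7, 4>0); eliminate A.
Column s2 is strictly dominated by s3 for Player II (4<13); eliminate s2.
Only (B, s3) remains, with payoff 4.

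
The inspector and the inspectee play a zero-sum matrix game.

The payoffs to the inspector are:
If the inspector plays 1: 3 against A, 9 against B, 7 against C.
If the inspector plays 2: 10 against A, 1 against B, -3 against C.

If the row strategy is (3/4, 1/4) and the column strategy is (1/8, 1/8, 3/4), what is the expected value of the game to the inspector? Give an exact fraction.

155/32

Against (1/8, 1/8, 3/4), each row's expected payoff is 1: 27/4; 2: -7/8.
Taking the (3/4, 1/4)-weighted average: (3/4)·(27/4) + (1/4)·(-7/8) = 155/32.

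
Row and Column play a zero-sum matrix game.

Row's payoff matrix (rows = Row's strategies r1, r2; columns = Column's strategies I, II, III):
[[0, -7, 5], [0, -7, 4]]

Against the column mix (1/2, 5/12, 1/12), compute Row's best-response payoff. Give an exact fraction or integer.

r1: (0)·(1/2) + (-7)·(5/12) + (5)·(1/12) = -5/2.
r2: (0)·(1/2) + (-7)·(5/12) + (4)·(1/12) = -31/12.
The best pure response is r1 with expected payoff -5/2.

-5/2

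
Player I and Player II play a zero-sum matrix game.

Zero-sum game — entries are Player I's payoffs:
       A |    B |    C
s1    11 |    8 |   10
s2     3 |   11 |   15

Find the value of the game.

97/11

Column C is strictly dominated by B for Player II (it gives Player I more in every row).
The remaining 2×2 game on (s1, s2) × (A, B) has no saddle point. Let Player I play s1 with probability p; indifference gives 11p + 3(1−p) = 8p + 11(1−p), so p = 8/11.
Similarly Player II's optimal q on A is 3/11, and the value is 11·(3/11) + (8)·(8/11) = 97/11.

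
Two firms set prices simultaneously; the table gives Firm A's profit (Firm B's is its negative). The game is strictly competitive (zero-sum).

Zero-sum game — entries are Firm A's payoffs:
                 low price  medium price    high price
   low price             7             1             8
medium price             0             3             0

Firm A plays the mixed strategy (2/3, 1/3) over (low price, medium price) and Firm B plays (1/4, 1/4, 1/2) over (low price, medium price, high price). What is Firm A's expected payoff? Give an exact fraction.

17/4

Against (1/4, 1/4, 1/2), each row's expected payoff is low price: 6; medium price: 3/4.
Taking the (2/3, 1/3)-weighted average: (2/3)·(6) + (1/3)·(3/4) = 17/4.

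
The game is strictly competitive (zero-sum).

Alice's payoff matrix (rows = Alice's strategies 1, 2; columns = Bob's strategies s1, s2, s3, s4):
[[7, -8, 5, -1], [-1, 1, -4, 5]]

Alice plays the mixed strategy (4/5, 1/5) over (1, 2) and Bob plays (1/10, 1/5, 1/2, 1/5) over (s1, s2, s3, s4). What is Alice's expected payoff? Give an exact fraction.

47/50

Against (1/10, 1/5, 1/2, 1/5), each row's expected payoff is 1: 7/5; 2: -9/10.
Taking the (4/5, 1/5)-weighted average: (4/5)·(7/5) + (1/5)·(-9/10) = 47/50.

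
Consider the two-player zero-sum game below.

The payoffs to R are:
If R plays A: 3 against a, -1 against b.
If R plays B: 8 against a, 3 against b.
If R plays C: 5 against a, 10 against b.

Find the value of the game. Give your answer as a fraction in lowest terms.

13/2

Row A is strictly dominated by row B, so R never plays it.
The remaining 2×2 game on (B, C) × (a, b) has no saddle point. Let R play B with probability p; indifference gives 8p + 5(1−p) = 3p + 10(1−p), so p = 1/2.
Similarly C's optimal q on a is 7/10, and the value is 8·(7/10) + (3)·(3/10) = 13/2.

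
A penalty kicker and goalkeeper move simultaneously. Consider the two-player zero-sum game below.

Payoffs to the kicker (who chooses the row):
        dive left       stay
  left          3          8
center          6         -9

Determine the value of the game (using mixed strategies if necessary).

15/4

Row minima are 3 and -9, so the kicker's maximin is 3; column maxima are 6 and 8, so the goalkeeper's minimax is 6. These differ, so the equilibrium is in mixed strategies.
Let the kicker play left with probability p. The goalkeeper is indifferent when 3p + 6(1−p) = 8p − 9(1−p), giving p = 3/4.
Let the goalkeeper play dive left with probability q. The kicker is indifferent when 3q + 8(1−q) = 6q − 9(1−q), giving q = 17/20.
The value is 3·(17/20) + (8)·(3/20) = 15/4.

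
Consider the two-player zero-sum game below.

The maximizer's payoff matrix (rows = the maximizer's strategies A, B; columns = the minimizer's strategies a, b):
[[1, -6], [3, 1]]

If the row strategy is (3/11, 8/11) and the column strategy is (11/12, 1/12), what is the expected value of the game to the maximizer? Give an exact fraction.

287/132

Against (11/12, 1/12), each row's expected payoff is A: 5/12; B: 17/6.
Taking the (3/11, 8/11)-weighted average: (3/11)·(5/12) + (8/11)·(17/6) = 287/132.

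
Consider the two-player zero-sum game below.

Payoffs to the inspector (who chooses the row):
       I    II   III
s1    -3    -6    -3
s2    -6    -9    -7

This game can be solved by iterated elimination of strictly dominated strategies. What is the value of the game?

-6

Column III is strictly dominated by II for the inspectee (-6<-3, -9<-7); eliminate III.
Column I is strictly dominated by II for the inspectee (-6<-3, -9<-6); eliminate I.
Row s2 is strictly dominated by row s1 (-6>-9); eliminate s2.
Only (s1, II) remains, with payoff -6.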